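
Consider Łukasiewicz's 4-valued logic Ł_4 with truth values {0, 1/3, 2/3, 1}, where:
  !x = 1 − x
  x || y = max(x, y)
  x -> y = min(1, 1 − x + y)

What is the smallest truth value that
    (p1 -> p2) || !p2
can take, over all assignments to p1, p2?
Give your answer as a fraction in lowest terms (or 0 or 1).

Take p1 = 2/3, p2 = 1/3:
p1 -> p2 = 2/3 -> 1/3 = 2/3
!p2 = !1/3 = 2/3
(p1 -> p2) || !p2 = 2/3 || 2/3 = 2/3
No assignment yields a value below 2/3, so this is the minimum.

2/3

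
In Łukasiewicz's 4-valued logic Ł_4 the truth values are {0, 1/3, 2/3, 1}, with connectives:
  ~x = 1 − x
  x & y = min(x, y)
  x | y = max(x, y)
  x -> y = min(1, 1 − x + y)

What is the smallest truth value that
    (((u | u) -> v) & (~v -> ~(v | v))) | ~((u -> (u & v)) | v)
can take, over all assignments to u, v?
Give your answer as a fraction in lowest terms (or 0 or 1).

Take u = 1/3, v = 0:
u | u = 1/3 | 1/3 = 1/3
(u | u) -> v = 1/3 -> 0 = 2/3
~v = ~0 = 1
v | v = 0 | 0 = 0
~(v | v) = ~0 = 1
~v -> ~(v | v) = 1 -> 1 = 1
((u | u) -> v) & (~v -> ~(v | v)) = 2/3 & 1 = 2/3
u & v = 1/3 & 0 = 0
u -> (u & v) = 1/3 -> 0 = 2/3
(u -> (u & v)) | v = 2/3 | 0 = 2/3
~((u -> (u & v)) | v) = ~2/3 = 1/3
(((u | u) -> v) & (~v -> ~(v | v))) | ~((u -> (u & v)) | v) = 2/3 | 1/3 = 2/3
No assignment yields a value below 2/3, so this is the minimum.

2/3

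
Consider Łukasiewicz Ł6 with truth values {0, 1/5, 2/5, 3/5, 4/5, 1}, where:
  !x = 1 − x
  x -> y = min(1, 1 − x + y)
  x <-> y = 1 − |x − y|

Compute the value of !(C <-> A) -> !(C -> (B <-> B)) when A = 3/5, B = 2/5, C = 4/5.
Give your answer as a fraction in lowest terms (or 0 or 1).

C <-> A = 4/5 <-> 3/5 = 4/5
!(C <-> A) = !4/5 = 1/5
B <-> B = 2/5 <-> 2/5 = 1
C -> (B <-> B) = 4/5 -> 1 = 1
!(C -> (B <-> B)) = !1 = 0
!(C <-> A) -> !(C -> (B <-> B)) = 1/5 -> 0 = 4/5

4/5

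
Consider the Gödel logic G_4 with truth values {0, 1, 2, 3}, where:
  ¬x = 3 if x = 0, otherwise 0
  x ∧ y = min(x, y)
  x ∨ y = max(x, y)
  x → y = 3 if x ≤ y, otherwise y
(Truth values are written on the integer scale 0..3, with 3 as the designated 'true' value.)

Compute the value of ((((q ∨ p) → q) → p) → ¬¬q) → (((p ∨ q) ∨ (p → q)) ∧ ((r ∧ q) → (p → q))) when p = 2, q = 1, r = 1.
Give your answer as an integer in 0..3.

q ∨ p = 1 ∨ 2 = 2
(q ∨ p) → q = 2 → 1 = 1
((q ∨ p) → q) → p = 1 → 2 = 3
¬q = ¬1 = 0
¬¬q = ¬0 = 3
(((q ∨ p) → q) → p) → ¬¬q = 3 → 3 = 3
p ∨ q = 2 ∨ 1 = 2
p → q = 2 → 1 = 1
(p ∨ q) ∨ (p → q) = 2 ∨ 1 = 2
r ∧ q = 1 ∧ 1 = 1
p → q = 2 → 1 = 1
(r ∧ q) → (p → q) = 1 → 1 = 3
((p ∨ q) ∨ (p → q)) ∧ ((r ∧ q) → (p → q)) = 2 ∧ 3 = 2
((((q ∨ p) → q) → p) → ¬¬q) → (((p ∨ q) ∨ (p → q)) ∧ ((r ∧ q) → (p → q))) = 3 → 2 = 2

2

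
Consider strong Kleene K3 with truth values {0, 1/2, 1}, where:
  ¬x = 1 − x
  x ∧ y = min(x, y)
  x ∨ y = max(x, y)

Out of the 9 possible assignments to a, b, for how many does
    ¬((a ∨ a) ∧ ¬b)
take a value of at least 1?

5

a = 0, b = 0 ↦ 1  ≥
a = 0, b = 1/2 ↦ 1  ≥
a = 0, b = 1 ↦ 1  ≥
a = 1/2, b = 0 ↦ 1/2  <
a = 1/2, b = 1/2 ↦ 1/2  <
a = 1/2, b = 1 ↦ 1  ≥
a = 1, b = 0 ↦ 0  <
a = 1, b = 1/2 ↦ 1/2  <
a = 1, b = 1 ↦ 1  ≥
So 5 of the 9 assignments meet the threshold.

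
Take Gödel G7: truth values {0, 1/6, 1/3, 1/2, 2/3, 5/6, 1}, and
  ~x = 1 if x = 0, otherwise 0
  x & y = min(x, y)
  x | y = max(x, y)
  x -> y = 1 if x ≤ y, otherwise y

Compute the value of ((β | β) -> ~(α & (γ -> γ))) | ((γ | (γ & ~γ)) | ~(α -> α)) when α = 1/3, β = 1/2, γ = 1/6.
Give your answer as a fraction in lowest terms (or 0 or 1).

β | β = 1/2 | 1/2 = 1/2
γ -> γ = 1/6 -> 1/6 = 1
α & (γ -> γ) = 1/3 & 1 = 1/3
~(α & (γ -> γ)) = ~1/3 = 0
(β | β) -> ~(α & (γ -> γ)) = 1/2 -> 0 = 0
~γ = ~1/6 = 0
γ & ~γ = 1/6 & 0 = 0
γ | (γ & ~γ) = 1/6 | 0 = 1/6
α -> α = 1/3 -> 1/3 = 1
~(α -> α) = ~1 = 0
(γ | (γ & ~γ)) | ~(α -> α) = 1/6 | 0 = 1/6
((β | β) -> ~(α & (γ -> γ))) | ((γ | (γ & ~γ)) | ~(α -> α)) = 0 | 1/6 = 1/6

1/6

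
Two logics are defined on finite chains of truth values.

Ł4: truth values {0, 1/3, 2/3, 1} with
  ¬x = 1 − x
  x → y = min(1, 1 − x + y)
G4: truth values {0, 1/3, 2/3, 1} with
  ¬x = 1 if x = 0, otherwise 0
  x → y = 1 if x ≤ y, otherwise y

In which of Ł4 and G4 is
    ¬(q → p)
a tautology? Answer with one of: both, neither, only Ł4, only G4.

neither

In Ł4: at p = 0, q = 0 the value is 0 — not a tautology.
In G4: at p = 0, q = 0 the value is 0 — not a tautology.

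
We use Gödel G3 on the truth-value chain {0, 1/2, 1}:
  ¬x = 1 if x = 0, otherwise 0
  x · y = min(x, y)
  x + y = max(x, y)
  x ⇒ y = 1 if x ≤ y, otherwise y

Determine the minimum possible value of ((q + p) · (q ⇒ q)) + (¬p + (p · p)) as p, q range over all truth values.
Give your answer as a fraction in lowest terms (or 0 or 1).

Take p = 1/2, q = 0:
q + p = 0 + 1/2 = 1/2
q ⇒ q = 0 ⇒ 0 = 1
(q + p) · (q ⇒ q) = 1/2 · 1 = 1/2
¬p = ¬1/2 = 0
p · p = 1/2 · 1/2 = 1/2
¬p + (p · p) = 0 + 1/2 = 1/2
((q + p) · (q ⇒ q)) + (¬p + (p · p)) = 1/2 + 1/2 = 1/2
No assignment yields a value below 1/2, so this is the minimum.

1/2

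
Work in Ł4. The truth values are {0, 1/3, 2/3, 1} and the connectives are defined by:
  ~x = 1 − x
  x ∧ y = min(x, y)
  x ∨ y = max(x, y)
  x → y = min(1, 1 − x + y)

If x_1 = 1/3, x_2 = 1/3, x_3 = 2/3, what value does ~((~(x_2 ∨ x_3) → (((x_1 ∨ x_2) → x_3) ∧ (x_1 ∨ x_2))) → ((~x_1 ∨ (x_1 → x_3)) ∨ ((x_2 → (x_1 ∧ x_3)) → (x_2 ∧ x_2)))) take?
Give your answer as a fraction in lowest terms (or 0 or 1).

x_2 ∨ x_3 = 1/3 ∨ 2/3 = 2/3
~(x_2 ∨ x_3) = ~2/3 = 1/3
x_1 ∨ x_2 = 1/3 ∨ 1/3 = 1/3
(x_1 ∨ x_2) → x_3 = 1/3 → 2/3 = 1
x_1 ∨ x_2 = 1/3 ∨ 1/3 = 1/3
((x_1 ∨ x_2) → x_3) ∧ (x_1 ∨ x_2) = 1 ∧ 1/3 = 1/3
~(x_2 ∨ x_3) → (((x_1 ∨ x_2) → x_3) ∧ (x_1 ∨ x_2)) = 1/3 → 1/3 = 1
~x_1 = ~1/3 = 2/3
x_1 → x_3 = 1/3 → 2/3 = 1
~x_1 ∨ (x_1 → x_3) = 2/3 ∨ 1 = 1
x_1 ∧ x_3 = 1/3 ∧ 2/3 = 1/3
x_2 → (x_1 ∧ x_3) = 1/3 → 1/3 = 1
x_2 ∧ x_2 = 1/3 ∧ 1/3 = 1/3
(x_2 → (x_1 ∧ x_3)) → (x_2 ∧ x_2) = 1 → 1/3 = 1/3
(~x_1 ∨ (x_1 → x_3)) ∨ ((x_2 → (x_1 ∧ x_3)) → (x_2 ∧ x_2)) = 1 ∨ 1/3 = 1
(~(x_2 ∨ x_3) → (((x_1 ∨ x_2) → x_3) ∧ (x_1 ∨ x_2))) → ((~x_1 ∨ (x_1 → x_3)) ∨ ((x_2 → (x_1 ∧ x_3)) → (x_2 ∧ x_2))) = 1 → 1 = 1
~((~(x_2 ∨ x_3) → (((x_1 ∨ x_2) → x_3) ∧ (x_1 ∨ x_2))) → ((~x_1 ∨ (x_1 → x_3)) ∨ ((x_2 → (x_1 ∧ x_3)) → (x_2 ∧ x_2)))) = ~1 = 0

0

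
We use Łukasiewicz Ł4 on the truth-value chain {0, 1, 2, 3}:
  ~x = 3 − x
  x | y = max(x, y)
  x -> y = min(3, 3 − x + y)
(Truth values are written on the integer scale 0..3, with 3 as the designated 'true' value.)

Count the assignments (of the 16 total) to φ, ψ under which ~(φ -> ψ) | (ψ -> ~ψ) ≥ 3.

φ = 0, ψ = 0 ↦ 3  ≥
φ = 0, ψ = 1 ↦ 3  ≥
φ = 0, ψ = 2 ↦ 2  <
φ = 0, ψ = 3 ↦ 0  <
φ = 1, ψ = 0 ↦ 3  ≥
φ = 1, ψ = 1 ↦ 3  ≥
φ = 1, ψ = 2 ↦ 2  <
φ = 1, ψ = 3 ↦ 0  <
φ = 2, ψ = 0 ↦ 3  ≥
φ = 2, ψ = 1 ↦ 3  ≥
φ = 2, ψ = 2 ↦ 2  <
φ = 2, ψ = 3 ↦ 0  <
φ = 3, ψ = 0 ↦ 3  ≥
φ = 3, ψ = 1 ↦ 3  ≥
φ = 3, ψ = 2 ↦ 2  <
φ = 3, ψ = 3 ↦ 0  <
So 8 of the 16 assignments meet the threshold.

8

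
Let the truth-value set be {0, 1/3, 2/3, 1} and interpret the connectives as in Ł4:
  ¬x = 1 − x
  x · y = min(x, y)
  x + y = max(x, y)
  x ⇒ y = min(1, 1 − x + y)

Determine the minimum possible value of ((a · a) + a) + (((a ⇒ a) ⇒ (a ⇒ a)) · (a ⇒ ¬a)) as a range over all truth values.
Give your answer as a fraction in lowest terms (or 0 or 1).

Take a = 2/3:
a · a = 2/3 · 2/3 = 2/3
(a · a) + a = 2/3 + 2/3 = 2/3
a ⇒ a = 2/3 ⇒ 2/3 = 1
a ⇒ a = 2/3 ⇒ 2/3 = 1
(a ⇒ a) ⇒ (a ⇒ a) = 1 ⇒ 1 = 1
¬a = ¬2/3 = 1/3
a ⇒ ¬a = 2/3 ⇒ 1/3 = 2/3
((a ⇒ a) ⇒ (a ⇒ a)) · (a ⇒ ¬a) = 1 · 2/3 = 2/3
((a · a) + a) + (((a ⇒ a) ⇒ (a ⇒ a)) · (a ⇒ ¬a)) = 2/3 + 2/3 = 2/3
No assignment yields a value below 2/3, so this is the minimum.

2/3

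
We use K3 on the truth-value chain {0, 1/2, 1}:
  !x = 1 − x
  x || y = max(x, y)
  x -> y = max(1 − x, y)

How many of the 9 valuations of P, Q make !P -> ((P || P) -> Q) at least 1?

P = 0, Q = 0 ↦ 1  ≥
P = 0, Q = 1/2 ↦ 1  ≥
P = 0, Q = 1 ↦ 1  ≥
P = 1/2, Q = 0 ↦ 1/2  <
P = 1/2, Q = 1/2 ↦ 1/2  <
P = 1/2, Q = 1 ↦ 1  ≥
P = 1, Q = 0 ↦ 1  ≥
P = 1, Q = 1/2 ↦ 1  ≥
P = 1, Q = 1 ↦ 1  ≥
So 7 of the 9 assignments meet the threshold.

7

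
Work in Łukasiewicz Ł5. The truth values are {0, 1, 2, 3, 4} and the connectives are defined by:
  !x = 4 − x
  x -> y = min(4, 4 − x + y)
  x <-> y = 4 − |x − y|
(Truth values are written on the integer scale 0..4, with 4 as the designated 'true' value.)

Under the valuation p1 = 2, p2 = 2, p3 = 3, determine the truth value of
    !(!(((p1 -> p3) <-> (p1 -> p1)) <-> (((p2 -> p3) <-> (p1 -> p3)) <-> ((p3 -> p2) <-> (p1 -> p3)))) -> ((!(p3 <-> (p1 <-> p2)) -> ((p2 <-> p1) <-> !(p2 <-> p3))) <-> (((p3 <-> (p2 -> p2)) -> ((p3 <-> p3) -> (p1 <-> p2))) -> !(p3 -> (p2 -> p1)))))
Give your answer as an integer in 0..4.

p1 -> p3 = 2 -> 3 = 4
p1 -> p1 = 2 -> 2 = 4
(p1 -> p3) <-> (p1 -> p1) = 4 <-> 4 = 4
p2 -> p3 = 2 -> 3 = 4
p1 -> p3 = 2 -> 3 = 4
(p2 -> p3) <-> (p1 -> p3) = 4 <-> 4 = 4
p3 -> p2 = 3 -> 2 = 3
p1 -> p3 = 2 -> 3 = 4
(p3 -> p2) <-> (p1 -> p3) = 3 <-> 4 = 3
((p2 -> p3) <-> (p1 -> p3)) <-> ((p3 -> p2) <-> (p1 -> p3)) = 4 <-> 3 = 3
((p1 -> p3) <-> (p1 -> p1)) <-> (((p2 -> p3) <-> (p1 -> p3)) <-> ((p3 -> p2) <-> (p1 -> p3))) = 4 <-> 3 = 3
!(((p1 -> p3) <-> (p1 -> p1)) <-> (((p2 -> p3) <-> (p1 -> p3)) <-> ((p3 -> p2) <-> (p1 -> p3)))) = !3 = 1
p1 <-> p2 = 2 <-> 2 = 4
p3 <-> (p1 <-> p2) = 3 <-> 4 = 3
!(p3 <-> (p1 <-> p2)) = !3 = 1
p2 <-> p1 = 2 <-> 2 = 4
p2 <-> p3 = 2 <-> 3 = 3
!(p2 <-> p3) = !3 = 1
(p2 <-> p1) <-> !(p2 <-> p3) = 4 <-> 1 = 1
!(p3 <-> (p1 <-> p2)) -> ((p2 <-> p1) <-> !(p2 <-> p3)) = 1 -> 1 = 4
p2 -> p2 = 2 -> 2 = 4
p3 <-> (p2 -> p2) = 3 <-> 4 = 3
p3 <-> p3 = 3 <-> 3 = 4
p1 <-> p2 = 2 <-> 2 = 4
(p3 <-> p3) -> (p1 <-> p2) = 4 -> 4 = 4
(p3 <-> (p2 -> p2)) -> ((p3 <-> p3) -> (p1 <-> p2)) = 3 -> 4 = 4
p2 -> p1 = 2 -> 2 = 4
p3 -> (p2 -> p1) = 3 -> 4 = 4
!(p3 -> (p2 -> p1)) = !4 = 0
((p3 <-> (p2 -> p2)) -> ((p3 <-> p3) -> (p1 <-> p2))) -> !(p3 -> (p2 -> p1)) = 4 -> 0 = 0
(!(p3 <-> (p1 <-> p2)) -> ((p2 <-> p1) <-> !(p2 <-> p3))) <-> (((p3 <-> (p2 -> p2)) -> ((p3 <-> p3) -> (p1 <-> p2))) -> !(p3 -> (p2 -> p1))) = 4 <-> 0 = 0
!(((p1 -> p3) <-> (p1 -> p1)) <-> (((p2 -> p3) <-> (p1 -> p3)) <-> ((p3 -> p2) <-> (p1 -> p3)))) -> ((!(p3 <-> (p1 <-> p2)) -> ((p2 <-> p1) <-> !(p2 <-> p3))) <-> (((p3 <-> (p2 -> p2)) -> ((p3 <-> p3) -> (p1 <-> p2))) -> !(p3 -> (p2 -> p1)))) = 1 -> 0 = 3
!(!(((p1 -> p3) <-> (p1 -> p1)) <-> (((p2 -> p3) <-> (p1 -> p3)) <-> ((p3 -> p2) <-> (p1 -> p3)))) -> ((!(p3 <-> (p1 <-> p2)) -> ((p2 <-> p1) <-> !(p2 <-> p3))) <-> (((p3 <-> (p2 -> p2)) -> ((p3 <-> p3) -> (p1 <-> p2))) -> !(p3 -> (p2 -> p1))))) = !3 = 1

1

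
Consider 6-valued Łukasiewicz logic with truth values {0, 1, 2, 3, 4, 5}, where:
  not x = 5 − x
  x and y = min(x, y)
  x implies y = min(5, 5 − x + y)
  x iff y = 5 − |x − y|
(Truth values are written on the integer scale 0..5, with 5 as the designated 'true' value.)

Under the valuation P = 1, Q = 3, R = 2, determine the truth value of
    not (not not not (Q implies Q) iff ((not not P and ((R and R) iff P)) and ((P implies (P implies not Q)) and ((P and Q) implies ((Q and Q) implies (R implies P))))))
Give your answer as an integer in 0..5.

1

Q implies Q = 3 implies 3 = 5
not (Q implies Q) = not 5 = 0
not not (Q implies Q) = not 0 = 5
not not not (Q implies Q) = not 5 = 0
not P = not 1 = 4
not not P = not 4 = 1
R and R = 2 and 2 = 2
(R and R) iff P = 2 iff 1 = 4
not not P and ((R and R) iff P) = 1 and 4 = 1
not Q = not 3 = 2
P implies not Q = 1 implies 2 = 5
P implies (P implies not Q) = 1 implies 5 = 5
P and Q = 1 and 3 = 1
Q and Q = 3 and 3 = 3
R implies P = 2 implies 1 = 4
(Q and Q) implies (R implies P) = 3 implies 4 = 5
(P and Q) implies ((Q and Q) implies (R implies P)) = 1 implies 5 = 5
(P implies (P implies not Q)) and ((P and Q) implies ((Q and Q) implies (R implies P))) = 5 and 5 = 5
(not not P and ((R and R) iff P)) and ((P implies (P implies not Q)) and ((P and Q) implies ((Q and Q) implies (R implies P)))) = 1 and 5 = 1
not not not (Q implies Q) iff ((not not P and ((R and R) iff P)) and ((P implies (P implies not Q)) and ((P and Q) implies ((Q and Q) implies (R implies P))))) = 0 iff 1 = 4
not (not not not (Q implies Q) iff ((not not P and ((R and R) iff P)) and ((P implies (P implies not Q)) and ((P and Q) implies ((Q and Q) implies (R implies P)))))) = not 4 = 1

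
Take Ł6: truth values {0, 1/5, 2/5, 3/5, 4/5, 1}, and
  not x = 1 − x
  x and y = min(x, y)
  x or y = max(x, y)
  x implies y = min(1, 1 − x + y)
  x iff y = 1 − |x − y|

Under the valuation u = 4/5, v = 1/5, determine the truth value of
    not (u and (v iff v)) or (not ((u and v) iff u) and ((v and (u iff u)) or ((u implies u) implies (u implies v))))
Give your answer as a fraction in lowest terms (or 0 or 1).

v iff v = 1/5 iff 1/5 = 1
u and (v iff v) = 4/5 and 1 = 4/5
not (u and (v iff v)) = not 4/5 = 1/5
u and v = 4/5 and 1/5 = 1/5
(u and v) iff u = 1/5 iff 4/5 = 2/5
not ((u and v) iff u) = not 2/5 = 3/5
u iff u = 4/5 iff 4/5 = 1
v and (u iff u) = 1/5 and 1 = 1/5
u implies u = 4/5 implies 4/5 = 1
u implies v = 4/5 implies 1/5 = 2/5
(u implies u) implies (u implies v) = 1 implies 2/5 = 2/5
(v and (u iff u)) or ((u implies u) implies (u implies v)) = 1/5 or 2/5 = 2/5
not ((u and v) iff u) and ((v and (u iff u)) or ((u implies u) implies (u implies v))) = 3/5 and 2/5 = 2/5
not (u and (v iff v)) or (not ((u and v) iff u) and ((v and (u iff u)) or ((u implies u) implies (u implies v)))) = 1/5 or 2/5 = 2/5

2/5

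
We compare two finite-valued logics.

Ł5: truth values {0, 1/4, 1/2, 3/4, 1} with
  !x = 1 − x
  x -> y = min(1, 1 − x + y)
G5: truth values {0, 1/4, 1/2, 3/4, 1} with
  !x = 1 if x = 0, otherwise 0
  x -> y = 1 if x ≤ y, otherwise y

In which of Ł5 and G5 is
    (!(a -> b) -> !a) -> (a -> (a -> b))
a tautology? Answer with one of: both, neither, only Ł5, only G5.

only Ł5

In Ł5: every assignment gives 1 — tautology.
In G5: at a = 1/2, b = 1/4 the value is 1/4 — not a tautology.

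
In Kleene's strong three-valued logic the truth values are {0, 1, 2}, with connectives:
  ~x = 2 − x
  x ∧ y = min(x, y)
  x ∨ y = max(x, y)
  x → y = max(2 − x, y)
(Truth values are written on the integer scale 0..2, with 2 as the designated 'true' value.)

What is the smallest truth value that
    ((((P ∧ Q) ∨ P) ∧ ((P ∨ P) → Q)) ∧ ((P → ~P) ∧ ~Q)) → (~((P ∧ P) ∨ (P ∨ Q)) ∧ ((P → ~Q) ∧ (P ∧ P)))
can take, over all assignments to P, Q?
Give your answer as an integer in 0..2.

1

Take P = 1, Q = 0:
P ∧ Q = 1 ∧ 0 = 0
(P ∧ Q) ∨ P = 0 ∨ 1 = 1
P ∨ P = 1 ∨ 1 = 1
(P ∨ P) → Q = 1 → 0 = 1
((P ∧ Q) ∨ P) ∧ ((P ∨ P) → Q) = 1 ∧ 1 = 1
~P = ~1 = 1
P → ~P = 1 → 1 = 1
~Q = ~0 = 2
(P → ~P) ∧ ~Q = 1 ∧ 2 = 1
(((P ∧ Q) ∨ P) ∧ ((P ∨ P) → Q)) ∧ ((P → ~P) ∧ ~Q) = 1 ∧ 1 = 1
P ∧ P = 1 ∧ 1 = 1
P ∨ Q = 1 ∨ 0 = 1
(P ∧ P) ∨ (P ∨ Q) = 1 ∨ 1 = 1
~((P ∧ P) ∨ (P ∨ Q)) = ~1 = 1
~Q = ~0 = 2
P → ~Q = 1 → 2 = 2
P ∧ P = 1 ∧ 1 = 1
(P → ~Q) ∧ (P ∧ P) = 2 ∧ 1 = 1
~((P ∧ P) ∨ (P ∨ Q)) ∧ ((P → ~Q) ∧ (P ∧ P)) = 1 ∧ 1 = 1
((((P ∧ Q) ∨ P) ∧ ((P ∨ P) → Q)) ∧ ((P → ~P) ∧ ~Q)) → (~((P ∧ P) ∨ (P ∨ Q)) ∧ ((P → ~Q) ∧ (P ∧ P))) = 1 → 1 = 1
No assignment yields a value below 1, so this is the minimum.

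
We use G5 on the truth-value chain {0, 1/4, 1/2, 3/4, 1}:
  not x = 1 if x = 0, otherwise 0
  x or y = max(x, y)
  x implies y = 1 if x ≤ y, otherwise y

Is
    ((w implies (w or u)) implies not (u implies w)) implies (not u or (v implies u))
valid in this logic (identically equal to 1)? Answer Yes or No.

No

Counterexample: take u = 1/4, v = 1/2, w = 0.
w or u = 0 or 1/4 = 1/4
w implies (w or u) = 0 implies 1/4 = 1
u implies w = 1/4 implies 0 = 0
not (u implies w) = not 0 = 1
(w implies (w or u)) implies not (u implies w) = 1 implies 1 = 1
not u = not 1/4 = 0
v implies u = 1/2 implies 1/4 = 1/4
not u or (v implies u) = 0 or 1/4 = 1/4
((w implies (w or u)) implies not (u implies w)) implies (not u or (v implies u)) = 1 implies 1/4 = 1/4
This gives 1/4 ≠ 1.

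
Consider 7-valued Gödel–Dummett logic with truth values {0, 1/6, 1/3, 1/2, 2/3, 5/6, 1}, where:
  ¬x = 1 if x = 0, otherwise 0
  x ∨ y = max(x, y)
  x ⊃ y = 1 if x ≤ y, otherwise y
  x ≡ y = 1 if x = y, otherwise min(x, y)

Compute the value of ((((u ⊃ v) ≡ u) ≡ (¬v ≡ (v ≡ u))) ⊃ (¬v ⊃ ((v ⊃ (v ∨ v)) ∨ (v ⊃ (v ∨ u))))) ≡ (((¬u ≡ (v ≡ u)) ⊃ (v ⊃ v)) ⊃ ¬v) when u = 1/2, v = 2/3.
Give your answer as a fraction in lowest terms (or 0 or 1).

0

u ⊃ v = 1/2 ⊃ 2/3 = 1
(u ⊃ v) ≡ u = 1 ≡ 1/2 = 1/2
¬v = ¬2/3 = 0
v ≡ u = 2/3 ≡ 1/2 = 1/2
¬v ≡ (v ≡ u) = 0 ≡ 1/2 = 0
((u ⊃ v) ≡ u) ≡ (¬v ≡ (v ≡ u)) = 1/2 ≡ 0 = 0
¬v = ¬2/3 = 0
v ∨ v = 2/3 ∨ 2/3 = 2/3
v ⊃ (v ∨ v) = 2/3 ⊃ 2/3 = 1
v ∨ u = 2/3 ∨ 1/2 = 2/3
v ⊃ (v ∨ u) = 2/3 ⊃ 2/3 = 1
(v ⊃ (v ∨ v)) ∨ (v ⊃ (v ∨ u)) = 1 ∨ 1 = 1
¬v ⊃ ((v ⊃ (v ∨ v)) ∨ (v ⊃ (v ∨ u))) = 0 ⊃ 1 = 1
(((u ⊃ v) ≡ u) ≡ (¬v ≡ (v ≡ u))) ⊃ (¬v ⊃ ((v ⊃ (v ∨ v)) ∨ (v ⊃ (v ∨ u)))) = 0 ⊃ 1 = 1
¬u = ¬1/2 = 0
v ≡ u = 2/3 ≡ 1/2 = 1/2
¬u ≡ (v ≡ u) = 0 ≡ 1/2 = 0
v ⊃ v = 2/3 ⊃ 2/3 = 1
(¬u ≡ (v ≡ u)) ⊃ (v ⊃ v) = 0 ⊃ 1 = 1
¬v = ¬2/3 = 0
((¬u ≡ (v ≡ u)) ⊃ (v ⊃ v)) ⊃ ¬v = 1 ⊃ 0 = 0
((((u ⊃ v) ≡ u) ≡ (¬v ≡ (v ≡ u))) ⊃ (¬v ⊃ ((v ⊃ (v ∨ v)) ∨ (v ⊃ (v ∨ u))))) ≡ (((¬u ≡ (v ≡ u)) ⊃ (v ⊃ v)) ⊃ ¬v) = 1 ≡ 0 = 0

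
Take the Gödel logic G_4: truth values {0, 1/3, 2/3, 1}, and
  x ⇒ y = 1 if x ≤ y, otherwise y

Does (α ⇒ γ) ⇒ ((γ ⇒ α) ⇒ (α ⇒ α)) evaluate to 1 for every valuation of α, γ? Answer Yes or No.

α = 0, γ = 0 ↦ 1
α = 0, γ = 1/3 ↦ 1
α = 0, γ = 2/3 ↦ 1
α = 0, γ = 1 ↦ 1
α = 1/3, γ = 0 ↦ 1
α = 1/3, γ = 1/3 ↦ 1
α = 1/3, γ = 2/3 ↦ 1
α = 1/3, γ = 1 ↦ 1
α = 2/3, γ = 0 ↦ 1
α = 2/3, γ = 1/3 ↦ 1
α = 2/3, γ = 2/3 ↦ 1
α = 2/3, γ = 1 ↦ 1
α = 1, γ = 0 ↦ 1
α = 1, γ = 1/3 ↦ 1
α = 1, γ = 2/3 ↦ 1
α = 1, γ = 1 ↦ 1
Every assignment gives a value ≥ 1.

Yes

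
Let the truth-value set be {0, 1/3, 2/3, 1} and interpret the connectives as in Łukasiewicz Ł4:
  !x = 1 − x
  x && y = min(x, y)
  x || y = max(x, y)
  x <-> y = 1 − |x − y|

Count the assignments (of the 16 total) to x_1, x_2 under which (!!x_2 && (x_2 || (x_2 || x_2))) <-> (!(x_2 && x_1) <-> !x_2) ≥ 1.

2

x_1 = 0, x_2 = 0 ↦ 0  <
x_1 = 0, x_2 = 1/3 ↦ 2/3  <
x_1 = 0, x_2 = 2/3 ↦ 2/3  <
x_1 = 0, x_2 = 1 ↦ 0  <
x_1 = 1/3, x_2 = 0 ↦ 0  <
x_1 = 1/3, x_2 = 1/3 ↦ 1/3  <
x_1 = 1/3, x_2 = 2/3 ↦ 1  ≥
x_1 = 1/3, x_2 = 1 ↦ 1/3  <
x_1 = 2/3, x_2 = 0 ↦ 0  <
x_1 = 2/3, x_2 = 1/3 ↦ 1/3  <
x_1 = 2/3, x_2 = 2/3 ↦ 2/3  <
x_1 = 2/3, x_2 = 1 ↦ 2/3  <
x_1 = 1, x_2 = 0 ↦ 0  <
x_1 = 1, x_2 = 1/3 ↦ 1/3  <
x_1 = 1, x_2 = 2/3 ↦ 2/3  <
x_1 = 1, x_2 = 1 ↦ 1  ≥
So 2 of the 16 assignments meet the threshold.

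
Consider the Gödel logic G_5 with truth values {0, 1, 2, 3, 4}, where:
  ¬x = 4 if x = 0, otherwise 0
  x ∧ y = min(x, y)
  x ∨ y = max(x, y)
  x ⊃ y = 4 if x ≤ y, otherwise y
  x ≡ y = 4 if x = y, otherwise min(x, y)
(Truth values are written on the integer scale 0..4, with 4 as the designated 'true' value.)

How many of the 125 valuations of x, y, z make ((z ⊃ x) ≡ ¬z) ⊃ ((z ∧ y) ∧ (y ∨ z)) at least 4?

81

value 4: 81 assignments (counts)
value 3: 3 assignments
value 2: 5 assignments
value 1: 7 assignments
value 0: 29 assignments
So 81 of the 125 assignments meet the threshold.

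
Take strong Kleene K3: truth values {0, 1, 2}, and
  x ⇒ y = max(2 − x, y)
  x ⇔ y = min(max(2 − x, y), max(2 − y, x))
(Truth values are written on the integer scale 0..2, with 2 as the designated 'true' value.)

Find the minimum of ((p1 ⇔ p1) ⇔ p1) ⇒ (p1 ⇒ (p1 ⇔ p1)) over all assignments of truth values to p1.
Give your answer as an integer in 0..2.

Take p1 = 1:
p1 ⇔ p1 = 1 ⇔ 1 = 1
(p1 ⇔ p1) ⇔ p1 = 1 ⇔ 1 = 1
p1 ⇔ p1 = 1 ⇔ 1 = 1
p1 ⇒ (p1 ⇔ p1) = 1 ⇒ 1 = 1
((p1 ⇔ p1) ⇔ p1) ⇒ (p1 ⇒ (p1 ⇔ p1)) = 1 ⇒ 1 = 1
No assignment yields a value below 1, so this is the minimum.

1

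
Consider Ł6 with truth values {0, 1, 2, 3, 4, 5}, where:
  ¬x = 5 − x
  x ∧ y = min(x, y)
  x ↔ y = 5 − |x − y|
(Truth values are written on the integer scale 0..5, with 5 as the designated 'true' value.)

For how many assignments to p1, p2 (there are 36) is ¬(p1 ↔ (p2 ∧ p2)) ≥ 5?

value 5: 2 assignments (counts)
value 4: 4 assignments
value 3: 6 assignments
value 2: 8 assignments
value 1: 10 assignments
value 0: 6 assignments
So 2 of the 36 assignments meet the threshold.

2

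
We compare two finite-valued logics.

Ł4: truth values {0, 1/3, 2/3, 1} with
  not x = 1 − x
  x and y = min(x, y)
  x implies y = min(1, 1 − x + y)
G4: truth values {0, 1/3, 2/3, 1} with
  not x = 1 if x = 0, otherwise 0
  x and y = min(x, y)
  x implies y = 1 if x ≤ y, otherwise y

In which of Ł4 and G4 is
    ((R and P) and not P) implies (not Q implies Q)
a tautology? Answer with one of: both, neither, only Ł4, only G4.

only G4

In Ł4: at P = 1/3, Q = 0, R = 1/3 the value is 2/3 — not a tautology.
In G4: every assignment gives 1 — tautology.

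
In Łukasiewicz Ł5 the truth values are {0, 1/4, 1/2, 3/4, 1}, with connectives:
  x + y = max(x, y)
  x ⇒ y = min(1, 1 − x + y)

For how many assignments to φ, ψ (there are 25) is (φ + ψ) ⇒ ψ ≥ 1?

value 1: 15 assignments (counts)
value 3/4: 4 assignments
value 1/2: 3 assignments
value 1/4: 2 assignments
value 0: 1 assignment
So 15 of the 25 assignments meet the threshold.

15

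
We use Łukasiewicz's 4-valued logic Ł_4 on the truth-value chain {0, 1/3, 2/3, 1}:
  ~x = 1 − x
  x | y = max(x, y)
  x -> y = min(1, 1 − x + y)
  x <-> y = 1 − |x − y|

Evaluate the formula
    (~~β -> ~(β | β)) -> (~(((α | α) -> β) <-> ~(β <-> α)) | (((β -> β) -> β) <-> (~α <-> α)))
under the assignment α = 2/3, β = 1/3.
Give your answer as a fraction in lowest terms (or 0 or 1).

2/3

~β = ~1/3 = 2/3
~~β = ~2/3 = 1/3
β | β = 1/3 | 1/3 = 1/3
~(β | β) = ~1/3 = 2/3
~~β -> ~(β | β) = 1/3 -> 2/3 = 1
α | α = 2/3 | 2/3 = 2/3
(α | α) -> β = 2/3 -> 1/3 = 2/3
β <-> α = 1/3 <-> 2/3 = 2/3
~(β <-> α) = ~2/3 = 1/3
((α | α) -> β) <-> ~(β <-> α) = 2/3 <-> 1/3 = 2/3
~(((α | α) -> β) <-> ~(β <-> α)) = ~2/3 = 1/3
β -> β = 1/3 -> 1/3 = 1
(β -> β) -> β = 1 -> 1/3 = 1/3
~α = ~2/3 = 1/3
~α <-> α = 1/3 <-> 2/3 = 2/3
((β -> β) -> β) <-> (~α <-> α) = 1/3 <-> 2/3 = 2/3
~(((α | α) -> β) <-> ~(β <-> α)) | (((β -> β) -> β) <-> (~α <-> α)) = 1/3 | 2/3 = 2/3
(~~β -> ~(β | β)) -> (~(((α | α) -> β) <-> ~(β <-> α)) | (((β -> β) -> β) <-> (~α <-> α))) = 1 -> 2/3 = 2/3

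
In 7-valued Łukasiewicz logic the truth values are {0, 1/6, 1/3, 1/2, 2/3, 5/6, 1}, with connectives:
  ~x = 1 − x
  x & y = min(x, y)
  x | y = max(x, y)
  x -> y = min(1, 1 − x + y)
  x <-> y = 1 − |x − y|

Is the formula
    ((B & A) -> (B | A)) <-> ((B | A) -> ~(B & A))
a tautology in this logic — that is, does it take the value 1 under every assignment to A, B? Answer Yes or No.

No

Counterexample: take A = 1/6, B = 1.
B & A = 1 & 1/6 = 1/6
B | A = 1 | 1/6 = 1
(B & A) -> (B | A) = 1/6 -> 1 = 1
B | A = 1 | 1/6 = 1
B & A = 1 & 1/6 = 1/6
~(B & A) = ~1/6 = 5/6
(B | A) -> ~(B & A) = 1 -> 5/6 = 5/6
((B & A) -> (B | A)) <-> ((B | A) -> ~(B & A)) = 1 <-> 5/6 = 5/6
This gives 5/6 ≠ 1.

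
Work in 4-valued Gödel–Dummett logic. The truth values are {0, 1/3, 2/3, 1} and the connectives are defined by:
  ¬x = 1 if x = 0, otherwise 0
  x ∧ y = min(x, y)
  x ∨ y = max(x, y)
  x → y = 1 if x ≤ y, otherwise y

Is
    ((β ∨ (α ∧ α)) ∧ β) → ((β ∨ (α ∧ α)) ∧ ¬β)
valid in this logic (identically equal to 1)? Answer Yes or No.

Counterexample: take α = 0, β = 1/3.
α ∧ α = 0 ∧ 0 = 0
β ∨ (α ∧ α) = 1/3 ∨ 0 = 1/3
(β ∨ (α ∧ α)) ∧ β = 1/3 ∧ 1/3 = 1/3
α ∧ α = 0 ∧ 0 = 0
β ∨ (α ∧ α) = 1/3 ∨ 0 = 1/3
¬β = ¬1/3 = 0
(β ∨ (α ∧ α)) ∧ ¬β = 1/3 ∧ 0 = 0
((β ∨ (α ∧ α)) ∧ β) → ((β ∨ (α ∧ α)) ∧ ¬β) = 1/3 → 0 = 0
This gives 0 ≠ 1.

No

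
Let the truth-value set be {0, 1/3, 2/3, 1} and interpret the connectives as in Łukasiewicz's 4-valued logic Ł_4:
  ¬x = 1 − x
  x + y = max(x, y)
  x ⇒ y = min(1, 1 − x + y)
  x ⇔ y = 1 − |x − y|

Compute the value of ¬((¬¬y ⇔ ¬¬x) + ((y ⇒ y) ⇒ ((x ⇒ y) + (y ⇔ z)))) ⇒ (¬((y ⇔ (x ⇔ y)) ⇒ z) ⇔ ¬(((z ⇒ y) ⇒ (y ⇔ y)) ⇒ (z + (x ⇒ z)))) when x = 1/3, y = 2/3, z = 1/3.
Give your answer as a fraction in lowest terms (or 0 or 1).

¬y = ¬2/3 = 1/3
¬¬y = ¬1/3 = 2/3
¬x = ¬1/3 = 2/3
¬¬x = ¬2/3 = 1/3
¬¬y ⇔ ¬¬x = 2/3 ⇔ 1/3 = 2/3
y ⇒ y = 2/3 ⇒ 2/3 = 1
x ⇒ y = 1/3 ⇒ 2/3 = 1
y ⇔ z = 2/3 ⇔ 1/3 = 2/3
(x ⇒ y) + (y ⇔ z) = 1 + 2/3 = 1
(y ⇒ y) ⇒ ((x ⇒ y) + (y ⇔ z)) = 1 ⇒ 1 = 1
(¬¬y ⇔ ¬¬x) + ((y ⇒ y) ⇒ ((x ⇒ y) + (y ⇔ z))) = 2/3 + 1 = 1
¬((¬¬y ⇔ ¬¬x) + ((y ⇒ y) ⇒ ((x ⇒ y) + (y ⇔ z)))) = ¬1 = 0
x ⇔ y = 1/3 ⇔ 2/3 = 2/3
y ⇔ (x ⇔ y) = 2/3 ⇔ 2/3 = 1
(y ⇔ (x ⇔ y)) ⇒ z = 1 ⇒ 1/3 = 1/3
¬((y ⇔ (x ⇔ y)) ⇒ z) = ¬1/3 = 2/3
z ⇒ y = 1/3 ⇒ 2/3 = 1
y ⇔ y = 2/3 ⇔ 2/3 = 1
(z ⇒ y) ⇒ (y ⇔ y) = 1 ⇒ 1 = 1
x ⇒ z = 1/3 ⇒ 1/3 = 1
z + (x ⇒ z) = 1/3 + 1 = 1
((z ⇒ y) ⇒ (y ⇔ y)) ⇒ (z + (x ⇒ z)) = 1 ⇒ 1 = 1
¬(((z ⇒ y) ⇒ (y ⇔ y)) ⇒ (z + (x ⇒ z))) = ¬1 = 0
¬((y ⇔ (x ⇔ y)) ⇒ z) ⇔ ¬(((z ⇒ y) ⇒ (y ⇔ y)) ⇒ (z + (x ⇒ z))) = 2/3 ⇔ 0 = 1/3
¬((¬¬y ⇔ ¬¬x) + ((y ⇒ y) ⇒ ((x ⇒ y) + (y ⇔ z)))) ⇒ (¬((y ⇔ (x ⇔ y)) ⇒ z) ⇔ ¬(((z ⇒ y) ⇒ (y ⇔ y)) ⇒ (z + (x ⇒ z)))) = 0 ⇒ 1/3 = 1

1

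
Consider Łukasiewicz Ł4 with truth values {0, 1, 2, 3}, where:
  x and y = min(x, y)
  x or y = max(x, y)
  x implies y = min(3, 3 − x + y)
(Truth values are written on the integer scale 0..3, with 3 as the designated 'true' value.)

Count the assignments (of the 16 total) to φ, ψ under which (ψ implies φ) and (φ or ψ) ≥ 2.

9

φ = 0, ψ = 0 ↦ 0  <
φ = 0, ψ = 1 ↦ 1  <
φ = 0, ψ = 2 ↦ 1  <
φ = 0, ψ = 3 ↦ 0  <
φ = 1, ψ = 0 ↦ 1  <
φ = 1, ψ = 1 ↦ 1  <
φ = 1, ψ = 2 ↦ 2  ≥
φ = 1, ψ = 3 ↦ 1  <
φ = 2, ψ = 0 ↦ 2  ≥
φ = 2, ψ = 1 ↦ 2  ≥
φ = 2, ψ = 2 ↦ 2  ≥
φ = 2, ψ = 3 ↦ 2  ≥
φ = 3, ψ = 0 ↦ 3  ≥
φ = 3, ψ = 1 ↦ 3  ≥
φ = 3, ψ = 2 ↦ 3  ≥
φ = 3, ψ = 3 ↦ 3  ≥
So 9 of the 16 assignments meet the threshold.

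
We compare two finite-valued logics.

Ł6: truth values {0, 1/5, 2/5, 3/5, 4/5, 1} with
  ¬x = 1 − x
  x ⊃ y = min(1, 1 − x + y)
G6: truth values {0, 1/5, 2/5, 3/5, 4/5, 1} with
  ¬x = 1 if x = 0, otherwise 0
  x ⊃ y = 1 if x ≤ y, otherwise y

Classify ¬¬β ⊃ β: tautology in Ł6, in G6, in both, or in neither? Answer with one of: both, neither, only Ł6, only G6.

In Ł6: every assignment gives 1 — tautology.
In G6: at β = 1/5 the value is 1/5 — not a tautology.

only Ł6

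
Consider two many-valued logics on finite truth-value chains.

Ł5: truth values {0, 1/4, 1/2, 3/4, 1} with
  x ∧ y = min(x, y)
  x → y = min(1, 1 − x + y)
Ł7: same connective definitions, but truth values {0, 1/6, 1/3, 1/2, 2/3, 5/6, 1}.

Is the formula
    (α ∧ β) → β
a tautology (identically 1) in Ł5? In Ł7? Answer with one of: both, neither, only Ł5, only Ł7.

both

In Ł5: every assignment gives 1 — tautology.
In Ł7: every assignment gives 1 — tautology.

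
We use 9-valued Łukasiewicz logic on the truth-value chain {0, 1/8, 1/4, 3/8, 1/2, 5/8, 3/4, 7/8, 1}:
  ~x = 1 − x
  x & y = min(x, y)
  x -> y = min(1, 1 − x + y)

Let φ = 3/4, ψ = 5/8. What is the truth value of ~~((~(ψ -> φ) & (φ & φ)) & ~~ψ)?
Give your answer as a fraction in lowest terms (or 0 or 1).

0

ψ -> φ = 5/8 -> 3/4 = 1
~(ψ -> φ) = ~1 = 0
φ & φ = 3/4 & 3/4 = 3/4
~(ψ -> φ) & (φ & φ) = 0 & 3/4 = 0
~ψ = ~5/8 = 3/8
~~ψ = ~3/8 = 5/8
(~(ψ -> φ) & (φ & φ)) & ~~ψ = 0 & 5/8 = 0
~((~(ψ -> φ) & (φ & φ)) & ~~ψ) = ~0 = 1
~~((~(ψ -> φ) & (φ & φ)) & ~~ψ) = ~1 = 0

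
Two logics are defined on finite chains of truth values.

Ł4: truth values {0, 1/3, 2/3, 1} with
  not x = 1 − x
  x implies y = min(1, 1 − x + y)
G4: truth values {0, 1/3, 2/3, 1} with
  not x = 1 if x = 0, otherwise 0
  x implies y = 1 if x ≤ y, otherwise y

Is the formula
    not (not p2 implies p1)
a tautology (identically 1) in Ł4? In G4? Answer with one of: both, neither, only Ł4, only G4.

neither

In Ł4: at p1 = 0, p2 = 1/3 the value is 2/3 — not a tautology.
In G4: at p1 = 0, p2 = 1/3 the value is 0 — not a tautology.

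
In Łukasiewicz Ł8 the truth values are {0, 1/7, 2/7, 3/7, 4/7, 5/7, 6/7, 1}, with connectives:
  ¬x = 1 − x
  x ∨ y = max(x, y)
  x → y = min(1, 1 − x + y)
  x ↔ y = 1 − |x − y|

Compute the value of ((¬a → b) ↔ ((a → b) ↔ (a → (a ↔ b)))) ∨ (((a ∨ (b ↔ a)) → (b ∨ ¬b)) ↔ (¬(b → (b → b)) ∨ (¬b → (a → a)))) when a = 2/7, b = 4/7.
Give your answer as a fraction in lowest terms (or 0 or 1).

6/7

¬a = ¬2/7 = 5/7
¬a → b = 5/7 → 4/7 = 6/7
a → b = 2/7 → 4/7 = 1
a ↔ b = 2/7 ↔ 4/7 = 5/7
a → (a ↔ b) = 2/7 → 5/7 = 1
(a → b) ↔ (a → (a ↔ b)) = 1 ↔ 1 = 1
(¬a → b) ↔ ((a → b) ↔ (a → (a ↔ b))) = 6/7 ↔ 1 = 6/7
b ↔ a = 4/7 ↔ 2/7 = 5/7
a ∨ (b ↔ a) = 2/7 ∨ 5/7 = 5/7
¬b = ¬4/7 = 3/7
b ∨ ¬b = 4/7 ∨ 3/7 = 4/7
(a ∨ (b ↔ a)) → (b ∨ ¬b) = 5/7 → 4/7 = 6/7
b → b = 4/7 → 4/7 = 1
b → (b → b) = 4/7 → 1 = 1
¬(b → (b → b)) = ¬1 = 0
¬b = ¬4/7 = 3/7
a → a = 2/7 → 2/7 = 1
¬b → (a → a) = 3/7 → 1 = 1
¬(b → (b → b)) ∨ (¬b → (a → a)) = 0 ∨ 1 = 1
((a ∨ (b ↔ a)) → (b ∨ ¬b)) ↔ (¬(b → (b → b)) ∨ (¬b → (a → a))) = 6/7 ↔ 1 = 6/7
((¬a → b) ↔ ((a → b) ↔ (a → (a ↔ b)))) ∨ (((a ∨ (b ↔ a)) → (b ∨ ¬b)) ↔ (¬(b → (b → b)) ∨ (¬b → (a → a)))) = 6/7 ∨ 6/7 = 6/7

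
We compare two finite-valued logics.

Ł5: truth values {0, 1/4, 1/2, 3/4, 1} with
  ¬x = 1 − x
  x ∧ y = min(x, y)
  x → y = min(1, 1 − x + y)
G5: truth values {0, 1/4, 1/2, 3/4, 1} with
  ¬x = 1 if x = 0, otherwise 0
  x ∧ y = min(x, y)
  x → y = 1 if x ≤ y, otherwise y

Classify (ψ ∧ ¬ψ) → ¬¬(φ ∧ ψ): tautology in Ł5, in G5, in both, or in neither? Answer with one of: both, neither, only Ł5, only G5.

only G5

In Ł5: at φ = 0, ψ = 1/4 the value is 3/4 — not a tautology.
In G5: every assignment gives 1 — tautology.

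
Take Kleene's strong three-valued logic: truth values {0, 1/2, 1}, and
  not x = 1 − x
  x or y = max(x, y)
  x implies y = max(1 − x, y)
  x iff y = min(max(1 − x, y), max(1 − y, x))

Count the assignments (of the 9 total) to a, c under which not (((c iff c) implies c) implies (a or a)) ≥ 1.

1

a = 0, c = 0 ↦ 0  <
a = 0, c = 1/2 ↦ 1/2  <
a = 0, c = 1 ↦ 1  ≥
a = 1/2, c = 0 ↦ 0  <
a = 1/2, c = 1/2 ↦ 1/2  <
a = 1/2, c = 1 ↦ 1/2  <
a = 1, c = 0 ↦ 0  <
a = 1, c = 1/2 ↦ 0  <
a = 1, c = 1 ↦ 0  <
So 1 of the 9 assignments meets the threshold.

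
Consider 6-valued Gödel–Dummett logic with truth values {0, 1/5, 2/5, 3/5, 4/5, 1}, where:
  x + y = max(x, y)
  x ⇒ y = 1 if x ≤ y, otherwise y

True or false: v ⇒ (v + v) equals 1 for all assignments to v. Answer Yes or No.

v = 0 ↦ 1
v = 1/5 ↦ 1
v = 2/5 ↦ 1
v = 3/5 ↦ 1
v = 4/5 ↦ 1
v = 1 ↦ 1
Every assignment gives a value ≥ 1.

Yes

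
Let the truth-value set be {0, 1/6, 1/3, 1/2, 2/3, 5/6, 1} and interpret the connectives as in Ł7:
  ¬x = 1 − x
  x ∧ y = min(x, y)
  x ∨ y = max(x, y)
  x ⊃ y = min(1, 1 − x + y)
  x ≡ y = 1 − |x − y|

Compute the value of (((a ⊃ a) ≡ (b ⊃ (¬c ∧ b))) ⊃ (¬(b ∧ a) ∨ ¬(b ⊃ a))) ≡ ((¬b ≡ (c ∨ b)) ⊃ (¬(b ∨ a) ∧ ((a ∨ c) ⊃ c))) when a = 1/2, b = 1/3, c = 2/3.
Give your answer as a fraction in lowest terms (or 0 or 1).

5/6

a ⊃ a = 1/2 ⊃ 1/2 = 1
¬c = ¬2/3 = 1/3
¬c ∧ b = 1/3 ∧ 1/3 = 1/3
b ⊃ (¬c ∧ b) = 1/3 ⊃ 1/3 = 1
(a ⊃ a) ≡ (b ⊃ (¬c ∧ b)) = 1 ≡ 1 = 1
b ∧ a = 1/3 ∧ 1/2 = 1/3
¬(b ∧ a) = ¬1/3 = 2/3
b ⊃ a = 1/3 ⊃ 1/2 = 1
¬(b ⊃ a) = ¬1 = 0
¬(b ∧ a) ∨ ¬(b ⊃ a) = 2/3 ∨ 0 = 2/3
((a ⊃ a) ≡ (b ⊃ (¬c ∧ b))) ⊃ (¬(b ∧ a) ∨ ¬(b ⊃ a)) = 1 ⊃ 2/3 = 2/3
¬b = ¬1/3 = 2/3
c ∨ b = 2/3 ∨ 1/3 = 2/3
¬b ≡ (c ∨ b) = 2/3 ≡ 2/3 = 1
b ∨ a = 1/3 ∨ 1/2 = 1/2
¬(b ∨ a) = ¬1/2 = 1/2
a ∨ c = 1/2 ∨ 2/3 = 2/3
(a ∨ c) ⊃ c = 2/3 ⊃ 2/3 = 1
¬(b ∨ a) ∧ ((a ∨ c) ⊃ c) = 1/2 ∧ 1 = 1/2
(¬b ≡ (c ∨ b)) ⊃ (¬(b ∨ a) ∧ ((a ∨ c) ⊃ c)) = 1 ⊃ 1/2 = 1/2
(((a ⊃ a) ≡ (b ⊃ (¬c ∧ b))) ⊃ (¬(b ∧ a) ∨ ¬(b ⊃ a))) ≡ ((¬b ≡ (c ∨ b)) ⊃ (¬(b ∨ a) ∧ ((a ∨ c) ⊃ c))) = 2/3 ≡ 1/2 = 5/6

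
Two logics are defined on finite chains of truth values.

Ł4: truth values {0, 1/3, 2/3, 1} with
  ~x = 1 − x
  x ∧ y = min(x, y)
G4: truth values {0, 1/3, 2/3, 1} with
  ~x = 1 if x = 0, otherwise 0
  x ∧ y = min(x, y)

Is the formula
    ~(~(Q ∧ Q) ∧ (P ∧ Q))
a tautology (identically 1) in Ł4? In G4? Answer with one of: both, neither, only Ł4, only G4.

In Ł4: at P = 1/3, Q = 1/3 the value is 2/3 — not a tautology.
In G4: every assignment gives 1 — tautology.

only G4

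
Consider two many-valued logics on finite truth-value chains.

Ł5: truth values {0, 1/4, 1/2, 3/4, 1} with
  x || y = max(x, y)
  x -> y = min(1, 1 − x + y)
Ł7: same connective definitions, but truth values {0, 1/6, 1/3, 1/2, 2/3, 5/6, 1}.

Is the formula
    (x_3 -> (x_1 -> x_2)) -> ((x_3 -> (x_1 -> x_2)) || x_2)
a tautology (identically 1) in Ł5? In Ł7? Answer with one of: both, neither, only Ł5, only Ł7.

In Ł5: every assignment gives 1 — tautology.
In Ł7: every assignment gives 1 — tautology.

both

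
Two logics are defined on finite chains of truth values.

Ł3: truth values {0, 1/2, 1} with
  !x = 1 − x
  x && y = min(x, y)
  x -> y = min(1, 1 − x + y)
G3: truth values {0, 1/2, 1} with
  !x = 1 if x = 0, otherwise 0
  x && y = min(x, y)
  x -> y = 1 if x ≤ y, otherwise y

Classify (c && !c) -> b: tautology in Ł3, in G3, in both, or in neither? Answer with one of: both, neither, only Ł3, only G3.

In Ł3: at b = 0, c = 1/2 the value is 1/2 — not a tautology.
In G3: every assignment gives 1 — tautology.

only G3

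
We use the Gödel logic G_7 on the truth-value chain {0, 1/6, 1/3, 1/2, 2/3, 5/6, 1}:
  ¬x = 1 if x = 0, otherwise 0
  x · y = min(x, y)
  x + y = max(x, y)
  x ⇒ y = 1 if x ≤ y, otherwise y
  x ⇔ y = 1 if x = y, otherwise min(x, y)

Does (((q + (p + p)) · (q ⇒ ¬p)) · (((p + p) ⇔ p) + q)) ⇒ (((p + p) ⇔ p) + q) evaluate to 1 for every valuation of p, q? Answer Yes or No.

Yes

At p = 0, q = 1/3, for instance:
p + p = 0 + 0 = 0
q + (p + p) = 1/3 + 0 = 1/3
¬p = ¬0 = 1
q ⇒ ¬p = 1/3 ⇒ 1 = 1
(q + (p + p)) · (q ⇒ ¬p) = 1/3 · 1 = 1/3
p + p = 0 + 0 = 0
(p + p) ⇔ p = 0 ⇔ 0 = 1
((p + p) ⇔ p) + q = 1 + 1/3 = 1
((q + (p + p)) · (q ⇒ ¬p)) · (((p + p) ⇔ p) + q) = 1/3 · 1 = 1/3
(((q + (p + p)) · (q ⇒ ¬p)) · (((p + p) ⇔ p) + q)) ⇒ (((p + p) ⇔ p) + q) = 1/3 ⇒ 1 = 1
and checking the remaining 48 assignments likewise gives ≥ 1 in every case.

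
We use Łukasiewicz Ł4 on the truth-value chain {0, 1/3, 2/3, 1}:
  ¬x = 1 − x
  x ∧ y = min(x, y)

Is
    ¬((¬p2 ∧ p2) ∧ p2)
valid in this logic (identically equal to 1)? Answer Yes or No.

Counterexample: take p2 = 1/3.
¬p2 = ¬1/3 = 2/3
¬p2 ∧ p2 = 2/3 ∧ 1/3 = 1/3
(¬p2 ∧ p2) ∧ p2 = 1/3 ∧ 1/3 = 1/3
¬((¬p2 ∧ p2) ∧ p2) = ¬1/3 = 2/3
This gives 2/3 ≠ 1.

No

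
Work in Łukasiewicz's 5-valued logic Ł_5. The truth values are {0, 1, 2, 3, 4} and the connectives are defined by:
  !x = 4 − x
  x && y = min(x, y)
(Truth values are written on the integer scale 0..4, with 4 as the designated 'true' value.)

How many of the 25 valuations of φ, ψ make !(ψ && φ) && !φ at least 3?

10

value 4: 5 assignments (counts)
value 3: 5 assignments (counts)
value 2: 5 assignments
value 1: 5 assignments
value 0: 5 assignments
So 10 of the 25 assignments meet the threshold.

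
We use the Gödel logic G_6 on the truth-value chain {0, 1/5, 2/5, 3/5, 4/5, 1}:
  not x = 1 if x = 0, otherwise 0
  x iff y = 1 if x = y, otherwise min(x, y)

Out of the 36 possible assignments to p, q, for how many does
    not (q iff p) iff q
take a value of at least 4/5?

3

value 1: 2 assignments (counts)
value 4/5: 1 assignment (counts)
value 3/5: 1 assignment
value 2/5: 1 assignment
value 1/5: 1 assignment
value 0: 30 assignments
So 3 of the 36 assignments meet the threshold.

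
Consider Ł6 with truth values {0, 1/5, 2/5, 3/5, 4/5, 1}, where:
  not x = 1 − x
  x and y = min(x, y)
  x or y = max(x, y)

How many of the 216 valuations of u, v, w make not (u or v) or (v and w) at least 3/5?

value 1: 12 assignments (counts)
value 4/5: 36 assignments (counts)
value 3/5: 60 assignments (counts)
value 2/5: 52 assignments
value 1/5: 40 assignments
value 0: 16 assignments
So 108 of the 216 assignments meet the threshold.

108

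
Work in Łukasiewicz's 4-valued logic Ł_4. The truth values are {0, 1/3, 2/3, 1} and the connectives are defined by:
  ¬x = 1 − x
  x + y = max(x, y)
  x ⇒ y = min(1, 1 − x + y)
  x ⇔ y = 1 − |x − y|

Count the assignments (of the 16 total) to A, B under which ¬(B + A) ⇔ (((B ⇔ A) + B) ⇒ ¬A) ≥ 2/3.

A = 0, B = 0 ↦ 1  ≥
A = 0, B = 1/3 ↦ 2/3  ≥
A = 0, B = 2/3 ↦ 1/3  <
A = 0, B = 1 ↦ 0  <
A = 1/3, B = 0 ↦ 2/3  ≥
A = 1/3, B = 1/3 ↦ 1  ≥
A = 1/3, B = 2/3 ↦ 1/3  <
A = 1/3, B = 1 ↦ 1/3  <
A = 2/3, B = 0 ↦ 1/3  <
A = 2/3, B = 1/3 ↦ 2/3  ≥
A = 2/3, B = 2/3 ↦ 1  ≥
A = 2/3, B = 1 ↦ 2/3  ≥
A = 1, B = 0 ↦ 0  <
A = 1, B = 1/3 ↦ 1/3  <
A = 1, B = 2/3 ↦ 2/3  ≥
A = 1, B = 1 ↦ 1  ≥
So 9 of the 16 assignments meet the threshold.

9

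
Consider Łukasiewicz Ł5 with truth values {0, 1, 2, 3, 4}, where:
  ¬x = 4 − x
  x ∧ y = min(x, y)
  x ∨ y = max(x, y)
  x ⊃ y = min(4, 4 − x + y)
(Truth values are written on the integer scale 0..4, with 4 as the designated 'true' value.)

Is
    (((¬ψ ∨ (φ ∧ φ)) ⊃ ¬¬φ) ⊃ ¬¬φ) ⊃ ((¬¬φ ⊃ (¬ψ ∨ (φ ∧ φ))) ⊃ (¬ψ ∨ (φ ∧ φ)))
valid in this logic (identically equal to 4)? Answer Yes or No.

At φ = 3, ψ = 0, for instance:
¬ψ = ¬0 = 4
φ ∧ φ = 3 ∧ 3 = 3
¬ψ ∨ (φ ∧ φ) = 4 ∨ 3 = 4
¬φ = ¬3 = 1
¬¬φ = ¬1 = 3
(¬ψ ∨ (φ ∧ φ)) ⊃ ¬¬φ = 4 ⊃ 3 = 3
((¬ψ ∨ (φ ∧ φ)) ⊃ ¬¬φ) ⊃ ¬¬φ = 3 ⊃ 3 = 4
¬¬φ ⊃ (¬ψ ∨ (φ ∧ φ)) = 3 ⊃ 4 = 4
(¬¬φ ⊃ (¬ψ ∨ (φ ∧ φ))) ⊃ (¬ψ ∨ (φ ∧ φ)) = 4 ⊃ 4 = 4
(((¬ψ ∨ (φ ∧ φ)) ⊃ ¬¬φ) ⊃ ¬¬φ) ⊃ ((¬¬φ ⊃ (¬ψ ∨ (φ ∧ φ))) ⊃ (¬ψ ∨ (φ ∧ φ))) = 4 ⊃ 4 = 4
and checking the remaining 24 assignments likewise gives ≥ 4 in every case.

Yes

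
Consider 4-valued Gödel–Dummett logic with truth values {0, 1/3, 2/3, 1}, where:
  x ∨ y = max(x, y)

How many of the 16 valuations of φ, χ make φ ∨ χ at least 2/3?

12

φ = 0, χ = 0 ↦ 0  <
φ = 0, χ = 1/3 ↦ 1/3  <
φ = 0, χ = 2/3 ↦ 2/3  ≥
φ = 0, χ = 1 ↦ 1  ≥
φ = 1/3, χ = 0 ↦ 1/3  <
φ = 1/3, χ = 1/3 ↦ 1/3  <
φ = 1/3, χ = 2/3 ↦ 2/3  ≥
φ = 1/3, χ = 1 ↦ 1  ≥
φ = 2/3, χ = 0 ↦ 2/3  ≥
φ = 2/3, χ = 1/3 ↦ 2/3  ≥
φ = 2/3, χ = 2/3 ↦ 2/3  ≥
φ = 2/3, χ = 1 ↦ 1  ≥
φ = 1, χ = 0 ↦ 1  ≥
φ = 1, χ = 1/3 ↦ 1  ≥
φ = 1, χ = 2/3 ↦ 1  ≥
φ = 1, χ = 1 ↦ 1  ≥
So 12 of the 16 assignments meet the threshold.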